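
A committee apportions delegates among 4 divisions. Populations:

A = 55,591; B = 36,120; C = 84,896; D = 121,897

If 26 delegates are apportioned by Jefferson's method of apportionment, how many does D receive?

Standard divisor 298504/26 ≈ 11480.923; standard quotas: A 4.842, B 3.146, C 7.395, D 10.617.
Rounding down gives 4, 3, 7, 10 = 24 seats, so the divisor must be adjusted.
With modified divisor 10800: modified quotas A 5.147, B 3.344, C 7.861, D 11.287.
Rounding down: A 5, B 3, C 7, D 11 (total 26).
D receives 11.

11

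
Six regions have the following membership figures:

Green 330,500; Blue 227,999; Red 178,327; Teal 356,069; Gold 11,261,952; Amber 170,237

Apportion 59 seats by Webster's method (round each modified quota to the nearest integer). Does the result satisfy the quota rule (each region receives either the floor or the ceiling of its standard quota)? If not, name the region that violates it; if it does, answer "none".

Standard quotas: Green 1.557, Blue 1.074, Red 0.840, Teal 1.677, Gold 53.050, Amber 0.802.
Webster allocation: Green 2, Blue 1, Red 1, Teal 2, Gold 52, Amber 1.
Gold has quota 53.050 (lower 53, upper 54) but receives 52 — outside the quota interval.

Gold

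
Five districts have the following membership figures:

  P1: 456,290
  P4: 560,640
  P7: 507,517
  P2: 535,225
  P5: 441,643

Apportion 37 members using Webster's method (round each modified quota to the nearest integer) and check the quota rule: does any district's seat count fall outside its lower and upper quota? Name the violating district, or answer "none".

none

Standard quotas: P1 6.750, P4 8.293, P7 7.507, P2 7.917, P5 6.533.
Webster allocation: P1 7, P4 8, P7 7, P2 8, P5 7.
Every allocation lies between the lower and upper quota.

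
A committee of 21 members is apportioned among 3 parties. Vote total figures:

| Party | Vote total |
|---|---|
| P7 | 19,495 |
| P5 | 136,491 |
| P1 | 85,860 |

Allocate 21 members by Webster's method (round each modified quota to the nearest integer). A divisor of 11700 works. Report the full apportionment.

P7=2; P5=12; P1=7

With modified divisor 11700: modified quotas P7 1.666, P5 11.666, P1 7.338.
Rounding to the nearest integer: P7 2, P5 12, P1 7 (total 21).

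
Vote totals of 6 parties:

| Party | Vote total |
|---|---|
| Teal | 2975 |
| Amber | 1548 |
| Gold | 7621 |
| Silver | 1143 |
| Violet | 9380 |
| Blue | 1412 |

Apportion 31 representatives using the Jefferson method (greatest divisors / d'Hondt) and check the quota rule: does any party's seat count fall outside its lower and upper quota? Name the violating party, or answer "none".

none

Standard quotas: Teal 3.830, Amber 1.993, Gold 9.811, Silver 1.472, Violet 12.076, Blue 1.818.
Jefferson allocation: Teal 4, Amber 2, Gold 10, Silver 1, Violet 13, Blue 1.
Every allocation lies between the lower and upper quota.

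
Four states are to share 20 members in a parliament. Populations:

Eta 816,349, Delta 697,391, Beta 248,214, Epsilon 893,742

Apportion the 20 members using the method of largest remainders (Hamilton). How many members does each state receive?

Total 2655696; standard divisor 2655696/20 ≈ 132784.8.
Standard quotas: Eta 6.1479, Delta 5.2520, Beta 1.8693, Epsilon 6.7308.
Lower quotas: Eta 6, Delta 5, Beta 1, Epsilon 6 (sum 18, leaving 2 seats).
Remainders in descending order: Beta 0.8693, Epsilon 0.7308, Delta 0.2520, Eta 0.1479.
Largest remainders: Beta, Epsilon receive the extra seats.

Eta=6; Delta=5; Beta=2; Epsilon=7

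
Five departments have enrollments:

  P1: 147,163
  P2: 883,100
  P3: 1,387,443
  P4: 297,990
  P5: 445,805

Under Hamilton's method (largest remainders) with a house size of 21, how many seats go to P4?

2

Standard divisor: 3161501 ÷ 21 ≈ 150547.667.
Standard quotas: P1 0.9775, P2 5.8659, P3 9.2160, P4 1.9794, P5 2.9612.
Lower quotas: P1 0, P2 5, P3 9, P4 1, P5 2 (sum 17, leaving 4 seats).
Remainders in descending order: P4 0.9794, P1 0.9775, P5 0.9612, P2 0.8659, P3 0.2160.
The surplus seats go to P4, P1, P5, P2.
P4 receives 2.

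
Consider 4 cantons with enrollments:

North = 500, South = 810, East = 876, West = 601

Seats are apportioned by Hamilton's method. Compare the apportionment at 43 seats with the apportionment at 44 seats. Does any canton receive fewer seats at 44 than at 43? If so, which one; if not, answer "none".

none

At 43 seats: North 8, South 12, East 14, West 9.
At 44 seats: North 8, South 13, East 14, West 9.
No canton's allocation decreased.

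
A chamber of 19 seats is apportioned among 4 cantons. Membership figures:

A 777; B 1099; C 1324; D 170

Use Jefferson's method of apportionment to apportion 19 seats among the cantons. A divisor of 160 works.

With modified divisor 160: modified quotas A 4.856, B 6.869, C 8.275, D 1.062.
Rounding down: A 4, B 6, C 8, D 1 (total 19).

A 4, B 6, C 8, D 1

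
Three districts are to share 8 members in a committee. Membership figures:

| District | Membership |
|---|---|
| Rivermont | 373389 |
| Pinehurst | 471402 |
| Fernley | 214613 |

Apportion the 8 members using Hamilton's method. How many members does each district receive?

Total 1059404; standard divisor 1059404/8 ≈ 132425.5.
Standard quotas: Rivermont 2.8196, Pinehurst 3.5598, Fernley 1.6206.
Lower quotas: Rivermont 2, Pinehurst 3, Fernley 1 (sum 6, leaving 2 seats).
Remainders in descending order: Rivermont 0.8196, Fernley 0.6206, Pinehurst 0.5598.
Largest remainders: Rivermont, Fernley receive the extra seats.

Rivermont 3, Pinehurst 3, Fernley 2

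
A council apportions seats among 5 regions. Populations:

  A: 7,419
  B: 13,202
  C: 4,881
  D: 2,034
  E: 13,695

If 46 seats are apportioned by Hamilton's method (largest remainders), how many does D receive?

Total 41231; standard divisor 41231/46 ≈ 896.326.
Standard quotas: A 8.2771, B 14.7290, C 5.4456, D 2.2693, E 15.2790.
Lower quotas: A 8, B 14, C 5, D 2, E 15 (sum 44, leaving 2 seats).
Remainders in descending order: B 0.7290, C 0.4456, E 0.2790, A 0.2771, D 0.2693.
Largest remainders: B, C receive the extra seats.
D receives 2.

2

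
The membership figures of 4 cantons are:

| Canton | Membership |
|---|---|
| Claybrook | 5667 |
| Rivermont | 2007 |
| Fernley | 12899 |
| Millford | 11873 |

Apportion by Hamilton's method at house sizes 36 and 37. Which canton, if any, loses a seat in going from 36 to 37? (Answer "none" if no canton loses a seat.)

none

At 36 seats: Claybrook 6, Rivermont 2, Fernley 15, Millford 13.
At 37 seats: Claybrook 6, Rivermont 2, Fernley 15, Millford 14.
No canton's allocation decreased.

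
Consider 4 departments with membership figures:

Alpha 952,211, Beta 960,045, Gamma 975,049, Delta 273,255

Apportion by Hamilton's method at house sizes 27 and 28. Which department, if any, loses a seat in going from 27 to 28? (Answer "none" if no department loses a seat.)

Delta

At 27 seats: Alpha 8, Beta 8, Gamma 8, Delta 3.
At 28 seats: Alpha 8, Beta 9, Gamma 9, Delta 2.
Delta drops from 3 to 2.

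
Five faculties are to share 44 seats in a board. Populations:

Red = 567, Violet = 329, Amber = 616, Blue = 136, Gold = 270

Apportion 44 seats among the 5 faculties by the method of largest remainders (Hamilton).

Total 1918; standard divisor 1918/44 ≈ 43.591.
Standard quotas: Red 13.007, Violet 7.547, Amber 14.131, Blue 3.120, Gold 6.194.
Lower quotas: Red 13, Violet 7, Amber 14, Blue 3, Gold 6 (sum 43, leaving 1 seat).
Remainders in descending order: Violet 0.547, Gold 0.194, Amber 0.131, Blue 0.120, Red 0.007.
The surplus seat goes to Violet.

Red=13; Violet=8; Amber=14; Blue=3; Gold=6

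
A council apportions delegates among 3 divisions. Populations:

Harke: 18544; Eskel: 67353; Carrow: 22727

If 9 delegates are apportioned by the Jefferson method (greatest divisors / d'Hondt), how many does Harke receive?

1

Standard divisor 108624/9 ≈ 12069.333; standard quotas: Harke 1.536, Eskel 5.581, Carrow 1.883.
Rounding down gives 1, 5, 1 = 7 seats, so the divisor must be adjusted.
With modified divisor 10400: modified quotas Harke 1.783, Eskel 6.476, Carrow 2.185.
Rounding down: Harke 1, Eskel 6, Carrow 2 (total 9).
Harke receives 1.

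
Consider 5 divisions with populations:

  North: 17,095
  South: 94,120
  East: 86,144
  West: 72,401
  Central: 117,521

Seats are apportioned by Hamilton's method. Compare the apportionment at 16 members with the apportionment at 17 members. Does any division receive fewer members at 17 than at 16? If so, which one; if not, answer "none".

At 16 seats: North 1, South 4, East 3, West 3, Central 5.
At 17 seats: North 1, South 4, East 4, West 3, Central 5.
No division's allocation decreased.

none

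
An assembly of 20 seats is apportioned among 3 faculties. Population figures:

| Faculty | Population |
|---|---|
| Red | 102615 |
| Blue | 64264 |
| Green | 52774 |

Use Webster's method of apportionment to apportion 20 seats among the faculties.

Red 9, Blue 6, Green 5

Standard divisor 219653/20 ≈ 10982.65; standard quotas: Red 9.343, Blue 5.851, Green 4.805.
Rounding to the nearest integer gives Red 9, Blue 6, Green 5 — total 20, matching the house size, so no adjustment is needed.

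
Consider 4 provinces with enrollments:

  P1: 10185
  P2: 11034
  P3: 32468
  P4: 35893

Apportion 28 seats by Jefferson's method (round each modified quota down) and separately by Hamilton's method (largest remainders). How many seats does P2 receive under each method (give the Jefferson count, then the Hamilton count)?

Jefferson: P1 3, P2 3, P3 10, P4 12.
Hamilton: P1 3, P2 4, P3 10, P4 11.
P2 gets 3 under Jefferson and 4 under Hamilton.

3 and 4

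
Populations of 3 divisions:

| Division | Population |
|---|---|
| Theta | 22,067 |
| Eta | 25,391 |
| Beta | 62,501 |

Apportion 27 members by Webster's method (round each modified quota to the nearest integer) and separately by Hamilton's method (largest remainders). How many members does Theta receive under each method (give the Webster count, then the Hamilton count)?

Webster: Theta 5, Eta 6, Beta 16.
Hamilton: Theta 6, Eta 6, Beta 15.
Theta gets 5 under Webster and 6 under Hamilton.

5 and 6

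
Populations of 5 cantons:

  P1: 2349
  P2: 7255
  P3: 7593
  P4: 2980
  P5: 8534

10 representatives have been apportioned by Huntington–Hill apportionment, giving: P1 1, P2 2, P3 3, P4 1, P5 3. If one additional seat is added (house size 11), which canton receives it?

Priority for the next seat is population ÷ (√(s·(s+1))).
Priorities: P1 1660.994, P2 2961.841, P3 2191.910, P4 2107.178, P5 2463.554.
Highest priority: P2.

P2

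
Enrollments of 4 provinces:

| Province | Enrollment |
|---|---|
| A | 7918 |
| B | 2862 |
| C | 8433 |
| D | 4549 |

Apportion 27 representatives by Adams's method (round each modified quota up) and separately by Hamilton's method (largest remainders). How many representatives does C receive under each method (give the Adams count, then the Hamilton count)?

Adams: A 9, B 4, C 9, D 5.
Hamilton: A 9, B 3, C 10, D 5.
C gets 9 under Adams and 10 under Hamilton.

9 and 10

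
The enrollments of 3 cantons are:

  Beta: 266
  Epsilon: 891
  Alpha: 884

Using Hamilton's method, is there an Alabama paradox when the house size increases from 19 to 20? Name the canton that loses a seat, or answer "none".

At 19 seats: Beta 3, Epsilon 8, Alpha 8.
At 20 seats: Beta 2, Epsilon 9, Alpha 9.
Beta drops from 3 to 2.

Beta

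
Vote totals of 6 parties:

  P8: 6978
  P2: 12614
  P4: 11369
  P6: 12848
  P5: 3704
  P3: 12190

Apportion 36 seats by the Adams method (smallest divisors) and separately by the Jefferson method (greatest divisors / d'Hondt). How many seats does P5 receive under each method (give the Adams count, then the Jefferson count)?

3 and 2

Adams: P8 4, P2 7, P4 7, P6 8, P5 3, P3 7.
Jefferson: P8 4, P2 8, P4 7, P6 8, P5 2, P3 7.
P5 gets 3 under Adams and 2 under Jefferson.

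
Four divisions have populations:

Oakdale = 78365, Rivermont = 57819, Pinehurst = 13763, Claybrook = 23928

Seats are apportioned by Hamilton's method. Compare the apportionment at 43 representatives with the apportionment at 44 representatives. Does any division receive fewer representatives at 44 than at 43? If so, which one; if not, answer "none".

Pinehurst

At 43 seats: Oakdale 19, Rivermont 14, Pinehurst 4, Claybrook 6.
At 44 seats: Oakdale 20, Rivermont 15, Pinehurst 3, Claybrook 6.
Pinehurst drops from 4 to 3.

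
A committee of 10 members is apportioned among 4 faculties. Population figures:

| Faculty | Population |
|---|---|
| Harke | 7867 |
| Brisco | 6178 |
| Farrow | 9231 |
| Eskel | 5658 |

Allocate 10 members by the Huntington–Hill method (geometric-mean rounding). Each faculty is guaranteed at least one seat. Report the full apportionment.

With divisor 2938: modified quotas Harke 2.678, Brisco 2.103, Farrow 3.142, Eskel 1.926.
Geometric-mean thresholds: Harke √(2·3)=2.449, Brisco √(2·3)=2.449, Farrow √(3·4)=3.464, Eskel √(1·2)=1.414.
Each quota rounded against its threshold gives Harke 3, Brisco 2, Farrow 3, Eskel 2 (total 10).

Harke 3; Brisco 2; Farrow 3; Eskel 2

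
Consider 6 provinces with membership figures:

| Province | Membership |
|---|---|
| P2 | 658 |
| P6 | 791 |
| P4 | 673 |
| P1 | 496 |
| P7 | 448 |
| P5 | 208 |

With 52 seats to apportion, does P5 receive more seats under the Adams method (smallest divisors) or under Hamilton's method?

Adams: P2 10, P6 12, P4 11, P1 8, P7 7, P5 4.
Hamilton: P2 10, P6 13, P4 11, P1 8, P7 7, P5 3.
P5 gets 4 under Adams and 3 under Hamilton.

Adams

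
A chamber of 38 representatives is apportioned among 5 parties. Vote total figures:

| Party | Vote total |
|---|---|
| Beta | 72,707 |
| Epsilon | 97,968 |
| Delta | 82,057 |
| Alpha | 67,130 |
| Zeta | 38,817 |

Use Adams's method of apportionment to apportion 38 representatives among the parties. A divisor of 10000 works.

Beta 8, Epsilon 10, Delta 9, Alpha 7, Zeta 4

With modified divisor 10000: modified quotas Beta 7.271, Epsilon 9.797, Delta 8.206, Alpha 6.713, Zeta 3.882.
Rounding up: Beta 8, Epsilon 10, Delta 9, Alpha 7, Zeta 4 (total 38).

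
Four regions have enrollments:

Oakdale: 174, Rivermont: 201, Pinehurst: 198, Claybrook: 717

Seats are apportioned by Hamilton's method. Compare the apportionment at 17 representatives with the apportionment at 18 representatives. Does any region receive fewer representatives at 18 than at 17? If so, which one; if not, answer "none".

none

At 17 seats: Oakdale 2, Rivermont 3, Pinehurst 3, Claybrook 9.
At 18 seats: Oakdale 2, Rivermont 3, Pinehurst 3, Claybrook 10.
No region's allocation decreased.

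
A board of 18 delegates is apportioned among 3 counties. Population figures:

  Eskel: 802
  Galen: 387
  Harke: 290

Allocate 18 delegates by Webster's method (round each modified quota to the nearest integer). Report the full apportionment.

Standard divisor 1479/18 ≈ 82.167; standard quotas: Eskel 9.761, Galen 4.710, Harke 3.529.
Rounding to the nearest integer gives 10, 5, 4 = 19 seats, so the divisor must be adjusted.
With modified divisor 84: modified quotas Eskel 9.548, Galen 4.607, Harke 3.452.
Rounding to the nearest integer: Eskel 10, Galen 5, Harke 3 (total 18).

Eskel: 10; Galen: 5; Harke: 3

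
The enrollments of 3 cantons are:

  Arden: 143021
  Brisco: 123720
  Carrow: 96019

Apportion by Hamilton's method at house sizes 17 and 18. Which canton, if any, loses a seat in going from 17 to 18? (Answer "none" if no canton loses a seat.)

At 17 seats: Arden 7, Brisco 6, Carrow 4.
At 18 seats: Arden 7, Brisco 6, Carrow 5.
No canton's allocation decreased.

none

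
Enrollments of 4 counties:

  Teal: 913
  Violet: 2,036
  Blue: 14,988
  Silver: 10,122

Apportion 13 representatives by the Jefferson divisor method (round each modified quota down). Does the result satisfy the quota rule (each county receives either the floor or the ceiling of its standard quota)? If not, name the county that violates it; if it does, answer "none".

none

Standard quotas: Teal 0.423, Violet 0.943, Blue 6.944, Silver 4.690.
Jefferson allocation: Teal 0, Violet 1, Blue 7, Silver 5.
Every allocation lies between the lower and upper quota.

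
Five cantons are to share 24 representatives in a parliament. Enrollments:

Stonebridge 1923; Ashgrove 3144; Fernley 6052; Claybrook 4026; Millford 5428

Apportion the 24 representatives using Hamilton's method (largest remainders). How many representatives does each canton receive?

Stonebridge=2; Ashgrove=4; Fernley=7; Claybrook=5; Millford=6

Total 20573; standard divisor 20573/24 ≈ 857.208.
Standard quotas: Stonebridge 2.2433, Ashgrove 3.6677, Fernley 7.0601, Claybrook 4.6966, Millford 6.3322.
Lower quotas: Stonebridge 2, Ashgrove 3, Fernley 7, Claybrook 4, Millford 6 (sum 22, leaving 2 seats).
Remainders in descending order: Claybrook 0.6966, Ashgrove 0.6677, Millford 0.3322, Stonebridge 0.2433, Fernley 0.0601.
The surplus seats go to Claybrook, Ashgrove.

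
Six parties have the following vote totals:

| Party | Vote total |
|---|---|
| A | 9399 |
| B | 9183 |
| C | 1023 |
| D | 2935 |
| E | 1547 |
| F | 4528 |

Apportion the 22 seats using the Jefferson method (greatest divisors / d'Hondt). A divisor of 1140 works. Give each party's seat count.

A 8, B 8, C 0, D 2, E 1, F 3

With modified divisor 1140: modified quotas A 8.245, B 8.055, C 0.897, D 2.575, E 1.357, F 3.972.
Rounding down: A 8, B 8, C 0, D 2, E 1, F 3 (total 22).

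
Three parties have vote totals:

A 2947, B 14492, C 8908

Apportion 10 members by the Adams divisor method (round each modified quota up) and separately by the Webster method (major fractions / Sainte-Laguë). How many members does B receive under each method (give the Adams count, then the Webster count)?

Adams: A 1, B 5, C 4.
Webster: A 1, B 6, C 3.
B gets 5 under Adams and 6 under Webster.

5 and 6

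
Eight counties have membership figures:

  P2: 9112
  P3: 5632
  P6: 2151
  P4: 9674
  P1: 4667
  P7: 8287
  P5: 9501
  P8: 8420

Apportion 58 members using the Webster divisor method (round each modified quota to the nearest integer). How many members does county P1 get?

Standard divisor 57444/58 ≈ 990.414; standard quotas: P2 9.200, P3 5.687, P6 2.172, P4 9.768, P1 4.712, P7 8.367, P5 9.593, P8 8.501.
Rounding to the nearest integer gives 9, 6, 2, 10, 5, 8, 10, 9 = 59 seats, so the divisor must be adjusted.
With modified divisor 995: modified quotas P2 9.158, P3 5.660, P6 2.162, P4 9.723, P1 4.690, P7 8.329, P5 9.549, P8 8.462.
Rounding to the nearest integer: P2 9, P3 6, P6 2, P4 10, P1 5, P7 8, P5 10, P8 8 (total 58).
P1 receives 5.

5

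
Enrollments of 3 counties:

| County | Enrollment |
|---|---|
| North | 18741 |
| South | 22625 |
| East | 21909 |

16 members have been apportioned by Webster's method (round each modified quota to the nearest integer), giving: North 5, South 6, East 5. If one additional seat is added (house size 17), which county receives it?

East

Priority for the next seat is population ÷ (current seats + 0.5).
Priorities: North 3407.455, South 3480.769, East 3983.455.
Highest priority: East.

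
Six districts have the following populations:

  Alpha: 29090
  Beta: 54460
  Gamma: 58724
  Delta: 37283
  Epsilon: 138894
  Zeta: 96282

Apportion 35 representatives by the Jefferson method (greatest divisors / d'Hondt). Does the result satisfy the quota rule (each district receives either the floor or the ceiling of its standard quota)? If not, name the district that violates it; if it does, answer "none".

Standard quotas: Alpha 2.455, Beta 4.596, Gamma 4.956, Delta 3.146, Epsilon 11.721, Zeta 8.125.
Jefferson allocation: Alpha 2, Beta 5, Gamma 5, Delta 3, Epsilon 12, Zeta 8.
Every allocation lies between the lower and upper quota.

none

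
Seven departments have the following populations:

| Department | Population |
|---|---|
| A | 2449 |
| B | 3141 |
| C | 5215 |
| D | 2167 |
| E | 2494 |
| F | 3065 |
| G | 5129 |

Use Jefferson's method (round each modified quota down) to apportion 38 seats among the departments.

Standard divisor 23660/38 ≈ 622.632; standard quotas: A 3.933, B 5.045, C 8.376, D 3.480, E 4.006, F 4.923, G 8.238.
Rounding down gives 3, 5, 8, 3, 4, 4, 8 = 35 seats, so the divisor must be adjusted.
With modified divisor 575: modified quotas A 4.259, B 5.463, C 9.070, D 3.769, E 4.337, F 5.330, G 8.920.
Rounding down: A 4, B 5, C 9, D 3, E 4, F 5, G 8 (total 38).

A 4, B 5, C 9, D 3, E 4, F 5, G 8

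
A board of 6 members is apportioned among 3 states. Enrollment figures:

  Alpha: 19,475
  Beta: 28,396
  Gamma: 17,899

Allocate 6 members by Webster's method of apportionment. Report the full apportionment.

Standard divisor 65770/6 ≈ 10961.667; standard quotas: Alpha 1.777, Beta 2.590, Gamma 1.633.
Rounding to the nearest integer gives 2, 3, 2 = 7 seats, so the divisor must be adjusted.
With modified divisor 11600: modified quotas Alpha 1.679, Beta 2.448, Gamma 1.543.
Rounding to the nearest integer: Alpha 2, Beta 2, Gamma 2 (total 6).

Alpha: 2, Beta: 2, Gamma: 2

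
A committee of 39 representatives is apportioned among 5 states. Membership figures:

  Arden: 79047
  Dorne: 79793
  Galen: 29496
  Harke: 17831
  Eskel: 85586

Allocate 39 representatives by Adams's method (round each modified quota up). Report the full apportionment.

Standard divisor 291753/39 ≈ 7480.846; standard quotas: Arden 10.567, Dorne 10.666, Galen 3.943, Harke 2.384, Eskel 11.441.
Rounding up gives 11, 11, 4, 3, 12 = 41 seats, so the divisor must be adjusted.
With modified divisor 7940: modified quotas Arden 9.956, Dorne 10.049, Galen 3.715, Harke 2.246, Eskel 10.779.
Rounding up: Arden 10, Dorne 11, Galen 4, Harke 3, Eskel 11 (total 39).

Arden=10, Dorne=11, Galen=4, Harke=3, Eskel=11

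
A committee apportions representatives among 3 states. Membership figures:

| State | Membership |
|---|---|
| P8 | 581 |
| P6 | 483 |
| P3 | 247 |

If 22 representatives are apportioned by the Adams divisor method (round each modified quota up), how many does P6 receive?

Standard divisor 1311/22 ≈ 59.591; standard quotas: P8 9.750, P6 8.105, P3 4.145.
Rounding up gives 10, 9, 5 = 24 seats, so the divisor must be adjusted.
With modified divisor 63: modified quotas P8 9.222, P6 7.667, P3 3.921.
Rounding up: P8 10, P6 8, P3 4 (total 22).
P6 receives 8.

8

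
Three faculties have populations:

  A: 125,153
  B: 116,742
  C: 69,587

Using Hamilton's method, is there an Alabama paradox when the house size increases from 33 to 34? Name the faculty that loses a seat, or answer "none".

C

At 33 seats: A 13, B 12, C 8.
At 34 seats: A 14, B 13, C 7.
C drops from 8 to 7.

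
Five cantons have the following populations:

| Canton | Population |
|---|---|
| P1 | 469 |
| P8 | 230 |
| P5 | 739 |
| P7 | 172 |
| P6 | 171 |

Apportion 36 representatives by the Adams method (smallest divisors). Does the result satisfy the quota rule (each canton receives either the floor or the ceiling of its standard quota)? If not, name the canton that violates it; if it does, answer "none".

Standard quotas: P1 9.480, P8 4.649, P5 14.938, P7 3.477, P6 3.456.
Adams allocation: P1 9, P8 5, P5 14, P7 4, P6 4.
Every allocation lies between the lower and upper quota.

none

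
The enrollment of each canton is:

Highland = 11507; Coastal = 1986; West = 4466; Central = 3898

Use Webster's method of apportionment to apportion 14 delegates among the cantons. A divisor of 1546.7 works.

With modified divisor 1546.7: modified quotas Highland 7.440, Coastal 1.284, West 2.887, Central 2.520.
Rounding to the nearest integer: Highland 7, Coastal 1, West 3, Central 3 (total 14).

Highland 7; Coastal 1; West 3; Central 3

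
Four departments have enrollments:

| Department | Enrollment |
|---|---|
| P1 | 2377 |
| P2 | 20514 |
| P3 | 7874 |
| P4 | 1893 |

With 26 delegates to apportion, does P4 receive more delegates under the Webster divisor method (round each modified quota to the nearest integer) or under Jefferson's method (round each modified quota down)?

Webster: P1 2, P2 16, P3 6, P4 2.
Jefferson: P1 2, P2 17, P3 6, P4 1.
P4 gets 2 under Webster and 1 under Jefferson.

Webster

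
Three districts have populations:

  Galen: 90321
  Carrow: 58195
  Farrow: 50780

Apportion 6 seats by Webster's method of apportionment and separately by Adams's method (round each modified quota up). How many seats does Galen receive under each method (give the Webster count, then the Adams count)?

Webster: Galen 3, Carrow 2, Farrow 1.
Adams: Galen 2, Carrow 2, Farrow 2.
Galen gets 3 under Webster and 2 under Adams.

3 and 2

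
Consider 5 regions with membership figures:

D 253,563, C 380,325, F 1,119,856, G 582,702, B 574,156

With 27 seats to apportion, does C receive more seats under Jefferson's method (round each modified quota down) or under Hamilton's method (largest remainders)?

Hamilton

Jefferson: D 2, C 3, F 11, G 6, B 5.
Hamilton: D 2, C 4, F 10, G 6, B 5.
C gets 3 under Jefferson and 4 under Hamilton.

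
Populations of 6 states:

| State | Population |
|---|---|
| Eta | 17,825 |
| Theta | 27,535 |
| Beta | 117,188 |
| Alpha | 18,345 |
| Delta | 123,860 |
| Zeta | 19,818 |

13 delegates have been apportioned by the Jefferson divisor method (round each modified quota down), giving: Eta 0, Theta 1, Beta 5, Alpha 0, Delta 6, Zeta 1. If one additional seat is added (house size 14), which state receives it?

Priority for the next seat is population ÷ (current seats + 1).
Priorities: Eta 17825.000, Theta 13767.500, Beta 19531.333, Alpha 18345.000, Delta 17694.286, Zeta 9909.000.
Highest priority: Beta.

Beta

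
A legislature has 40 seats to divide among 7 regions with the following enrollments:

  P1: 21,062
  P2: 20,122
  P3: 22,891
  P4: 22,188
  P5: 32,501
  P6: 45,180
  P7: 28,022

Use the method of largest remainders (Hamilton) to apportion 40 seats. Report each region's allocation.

The standard divisor is 191966/40 ≈ 4799.15.
Standard quotas: P1 4.3887, P2 4.1928, P3 4.7698, P4 4.6233, P5 6.7722, P6 9.4142, P7 5.8390.
Lower quotas: P1 4, P2 4, P3 4, P4 4, P5 6, P6 9, P7 5 (sum 36, leaving 4 seats).
Remainders in descending order: P7 0.8390, P5 0.7722, P3 0.7698, P4 0.6233, P6 0.4142, P1 0.3887, P2 0.1928.
The surplus seats go to P7, P5, P3, P4.

P1: 4, P2: 4, P3: 5, P4: 5, P5: 7, P6: 9, P7: 6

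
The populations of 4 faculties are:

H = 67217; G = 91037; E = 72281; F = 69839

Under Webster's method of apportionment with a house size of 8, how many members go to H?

Standard divisor 300374/8 ≈ 37546.75; standard quotas: H 1.790, G 2.425, E 1.925, F 1.860.
Rounding to the nearest integer gives H 2, G 2, E 2, F 2 — total 8, matching the house size, so no adjustment is needed.
H receives 2.

2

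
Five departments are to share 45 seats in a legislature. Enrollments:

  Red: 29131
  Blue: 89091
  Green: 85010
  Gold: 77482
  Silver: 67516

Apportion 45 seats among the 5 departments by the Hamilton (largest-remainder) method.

Red 4; Blue 11; Green 11; Gold 10; Silver 9

The standard divisor is 348230/45 ≈ 7738.444.
Standard quotas: Red 3.7645, Blue 11.5128, Green 10.9854, Gold 10.0126, Silver 8.7248.
Lower quotas: Red 3, Blue 11, Green 10, Gold 10, Silver 8 (sum 42, leaving 3 seats).
Remainders in descending order: Green 0.9854, Red 0.7645, Silver 0.7248, Blue 0.5128, Gold 0.0126.
The surplus seats go to Green, Red, Silver.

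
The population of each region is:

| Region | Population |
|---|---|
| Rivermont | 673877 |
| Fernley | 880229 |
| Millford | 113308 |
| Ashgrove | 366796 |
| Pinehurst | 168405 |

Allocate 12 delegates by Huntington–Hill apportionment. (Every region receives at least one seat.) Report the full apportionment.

Rivermont 3; Fernley 5; Millford 1; Ashgrove 2; Pinehurst 1

With divisor 195678: modified quotas Rivermont 3.444, Fernley 4.498, Millford 0.579, Ashgrove 1.874, Pinehurst 0.861.
Geometric-mean thresholds: Rivermont √(3·4)=3.464, Fernley √(4·5)=4.472, Millford (min 1), Ashgrove √(1·2)=1.414, Pinehurst (min 1).
Each quota rounded against its threshold gives Rivermont 3, Fernley 5, Millford 1, Ashgrove 2, Pinehurst 1 (total 12).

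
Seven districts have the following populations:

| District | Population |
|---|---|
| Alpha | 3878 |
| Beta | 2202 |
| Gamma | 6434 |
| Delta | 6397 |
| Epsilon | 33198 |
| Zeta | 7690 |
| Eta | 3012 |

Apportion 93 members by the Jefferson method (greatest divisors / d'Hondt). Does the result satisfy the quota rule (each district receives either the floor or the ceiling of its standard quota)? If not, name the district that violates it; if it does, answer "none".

Epsilon

Standard quotas: Alpha 5.742, Beta 3.260, Gamma 9.526, Delta 9.472, Epsilon 49.154, Zeta 11.386, Eta 4.460.
Jefferson allocation: Alpha 6, Beta 3, Gamma 9, Delta 9, Epsilon 51, Zeta 11, Eta 4.
Epsilon has quota 49.154 (lower 49, upper 50) but receives 51 — outside the quota interval.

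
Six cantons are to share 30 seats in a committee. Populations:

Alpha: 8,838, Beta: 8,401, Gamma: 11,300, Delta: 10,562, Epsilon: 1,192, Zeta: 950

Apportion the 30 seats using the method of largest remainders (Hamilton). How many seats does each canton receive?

Alpha 6, Beta 6, Gamma 8, Delta 8, Epsilon 1, Zeta 1

Total 41243; standard divisor 41243/30 ≈ 1374.767.
Standard quotas: Alpha 6.4287, Beta 6.1109, Gamma 8.2196, Delta 7.6828, Epsilon 0.8671, Zeta 0.6910.
Lower quotas: Alpha 6, Beta 6, Gamma 8, Delta 7, Epsilon 0, Zeta 0 (sum 27, leaving 3 seats).
Remainders in descending order: Epsilon 0.8671, Zeta 0.6910, Delta 0.6828, Alpha 0.4287, Gamma 0.2196, Beta 0.1109.
The surplus seats go to Epsilon, Zeta, Delta.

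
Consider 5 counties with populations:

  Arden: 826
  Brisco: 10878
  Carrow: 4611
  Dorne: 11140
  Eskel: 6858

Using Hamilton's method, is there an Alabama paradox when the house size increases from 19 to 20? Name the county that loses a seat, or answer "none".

none

At 19 seats: Arden 0, Brisco 6, Carrow 3, Dorne 6, Eskel 4.
At 20 seats: Arden 0, Brisco 6, Carrow 3, Dorne 7, Eskel 4.
No county's allocation decreased.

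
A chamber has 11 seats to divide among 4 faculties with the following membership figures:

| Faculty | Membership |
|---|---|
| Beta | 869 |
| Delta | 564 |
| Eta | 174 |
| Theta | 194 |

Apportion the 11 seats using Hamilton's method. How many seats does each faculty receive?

The standard divisor is 1801/11 ≈ 163.727.
Standard quotas: Beta 5.308, Delta 3.445, Eta 1.063, Theta 1.185.
Lower quotas: Beta 5, Delta 3, Eta 1, Theta 1 (sum 10, leaving 1 seat).
Remainders in descending order: Delta 0.445, Beta 0.308, Theta 0.185, Eta 0.063.
The surplus seat goes to Delta.

Beta=5; Delta=4; Eta=1; Theta=1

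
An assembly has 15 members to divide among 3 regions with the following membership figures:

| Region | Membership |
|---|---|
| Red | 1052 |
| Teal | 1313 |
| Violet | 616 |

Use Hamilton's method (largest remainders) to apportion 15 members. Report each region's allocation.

The standard divisor is 2981/15 ≈ 198.733.
Standard quotas: Red 5.294, Teal 6.607, Violet 3.100.
Lower quotas: Red 5, Teal 6, Violet 3 (sum 14, leaving 1 seat).
Remainders in descending order: Teal 0.607, Red 0.294, Violet 0.100.
Largest remainder: Teal receives the extra seat.

Red 5; Teal 7; Violet 3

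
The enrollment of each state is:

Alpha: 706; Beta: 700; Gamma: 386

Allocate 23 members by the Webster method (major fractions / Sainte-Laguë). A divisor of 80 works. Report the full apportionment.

With modified divisor 80: modified quotas Alpha 8.825, Beta 8.750, Gamma 4.825.
Rounding to the nearest integer: Alpha 9, Beta 9, Gamma 5 (total 23).

Alpha: 9, Beta: 9, Gamma: 5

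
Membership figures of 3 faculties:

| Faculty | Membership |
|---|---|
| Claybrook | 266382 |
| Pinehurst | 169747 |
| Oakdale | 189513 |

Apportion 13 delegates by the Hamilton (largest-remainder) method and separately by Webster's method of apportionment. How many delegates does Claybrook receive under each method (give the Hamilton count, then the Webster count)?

6 and 5

Hamilton: Claybrook 6, Pinehurst 3, Oakdale 4.
Webster: Claybrook 5, Pinehurst 4, Oakdale 4.
Claybrook gets 6 under Hamilton and 5 under Webster.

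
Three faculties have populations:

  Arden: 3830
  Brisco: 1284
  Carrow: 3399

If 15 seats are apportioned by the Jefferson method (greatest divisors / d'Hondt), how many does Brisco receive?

Standard divisor 8513/15 ≈ 567.533; standard quotas: Arden 6.749, Brisco 2.262, Carrow 5.989.
Rounding down gives 6, 2, 5 = 13 seats, so the divisor must be adjusted.
With modified divisor 500: modified quotas Arden 7.660, Brisco 2.568, Carrow 6.798.
Rounding down: Arden 7, Brisco 2, Carrow 6 (total 15).
Brisco receives 2.

2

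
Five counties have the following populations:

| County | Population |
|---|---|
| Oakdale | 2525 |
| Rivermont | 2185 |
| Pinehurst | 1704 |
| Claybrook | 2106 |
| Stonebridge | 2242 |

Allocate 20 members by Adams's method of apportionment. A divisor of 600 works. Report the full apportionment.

With modified divisor 600: modified quotas Oakdale 4.208, Rivermont 3.642, Pinehurst 2.840, Claybrook 3.510, Stonebridge 3.737.
Rounding up: Oakdale 5, Rivermont 4, Pinehurst 3, Claybrook 4, Stonebridge 4 (total 20).

Oakdale: 5; Rivermont: 4; Pinehurst: 3; Claybrook: 4; Stonebridge: 4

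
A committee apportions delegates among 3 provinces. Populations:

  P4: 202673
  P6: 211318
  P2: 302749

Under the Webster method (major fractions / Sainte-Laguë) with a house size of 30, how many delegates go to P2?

Standard divisor 716740/30 ≈ 23891.333; standard quotas: P4 8.483, P6 8.845, P2 12.672.
Rounding to the nearest integer gives P4 8, P6 9, P2 13 — total 30, matching the house size, so no adjustment is needed.
P2 receives 13.

13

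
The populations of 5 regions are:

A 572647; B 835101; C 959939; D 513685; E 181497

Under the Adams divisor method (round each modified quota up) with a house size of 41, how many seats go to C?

12

Standard divisor 3062869/41 ≈ 74704.122; standard quotas: A 7.666, B 11.179, C 12.850, D 6.876, E 2.430.
Rounding up gives 8, 12, 13, 7, 3 = 43 seats, so the divisor must be adjusted.
With modified divisor 80900: modified quotas A 7.078, B 10.323, C 11.866, D 6.350, E 2.243.
Rounding up: A 8, B 11, C 12, D 7, E 3 (total 41).
C receives 12.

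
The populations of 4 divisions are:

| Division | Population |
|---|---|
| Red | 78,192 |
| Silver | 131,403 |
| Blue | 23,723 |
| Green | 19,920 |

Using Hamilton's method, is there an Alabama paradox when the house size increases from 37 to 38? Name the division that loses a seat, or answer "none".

At 37 seats: Red 11, Silver 19, Blue 4, Green 3.
At 38 seats: Red 12, Silver 20, Blue 3, Green 3.
Blue drops from 4 to 3.

Blue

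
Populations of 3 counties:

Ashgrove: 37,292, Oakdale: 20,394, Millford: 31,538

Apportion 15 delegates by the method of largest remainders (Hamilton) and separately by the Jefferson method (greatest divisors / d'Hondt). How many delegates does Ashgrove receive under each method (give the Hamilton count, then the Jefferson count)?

Hamilton: Ashgrove 6, Oakdale 4, Millford 5.
Jefferson: Ashgrove 7, Oakdale 3, Millford 5.
Ashgrove gets 6 under Hamilton and 7 under Jefferson.

6 and 7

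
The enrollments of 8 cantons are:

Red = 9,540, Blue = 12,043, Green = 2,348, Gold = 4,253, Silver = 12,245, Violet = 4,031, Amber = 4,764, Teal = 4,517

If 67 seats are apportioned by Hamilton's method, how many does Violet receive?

Total 53741; standard divisor 53741/67 ≈ 802.104.
Standard quotas: Red 11.8937, Blue 15.0143, Green 2.9273, Gold 5.3023, Silver 15.2661, Violet 5.0255, Amber 5.9394, Teal 5.6314.
Lower quotas: Red 11, Blue 15, Green 2, Gold 5, Silver 15, Violet 5, Amber 5, Teal 5 (sum 63, leaving 4 seats).
Remainders in descending order: Amber 0.9394, Green 0.9273, Red 0.8937, Teal 0.6314, Gold 0.3023, Silver 0.2661, Violet 0.0255, Blue 0.0143.
Largest remainders: Amber, Green, Red, Teal receive the extra seats.
Violet receives 5.

5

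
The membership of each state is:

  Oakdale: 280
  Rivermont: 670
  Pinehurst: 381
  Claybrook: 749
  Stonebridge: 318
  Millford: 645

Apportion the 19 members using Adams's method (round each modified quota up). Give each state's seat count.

Standard divisor 3043/19 ≈ 160.158; standard quotas: Oakdale 1.748, Rivermont 4.183, Pinehurst 2.379, Claybrook 4.677, Stonebridge 1.986, Millford 4.027.
Rounding up gives 2, 5, 3, 5, 2, 5 = 22 seats, so the divisor must be adjusted.
With modified divisor 188.22: modified quotas Oakdale 1.488, Rivermont 3.560, Pinehurst 2.024, Claybrook 3.979, Stonebridge 1.690, Millford 3.427.
Rounding up: Oakdale 2, Rivermont 4, Pinehurst 3, Claybrook 4, Stonebridge 2, Millford 4 (total 19).

Oakdale=2, Rivermont=4, Pinehurst=3, Claybrook=4, Stonebridge=2, Millford=4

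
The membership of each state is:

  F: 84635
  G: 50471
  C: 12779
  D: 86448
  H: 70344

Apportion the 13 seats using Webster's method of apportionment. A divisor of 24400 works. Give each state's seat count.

F=3, G=2, C=1, D=4, H=3

With modified divisor 24400: modified quotas F 3.469, G 2.068, C 0.524, D 3.543, H 2.883.
Rounding to the nearest integer: F 3, G 2, C 1, D 4, H 3 (total 13).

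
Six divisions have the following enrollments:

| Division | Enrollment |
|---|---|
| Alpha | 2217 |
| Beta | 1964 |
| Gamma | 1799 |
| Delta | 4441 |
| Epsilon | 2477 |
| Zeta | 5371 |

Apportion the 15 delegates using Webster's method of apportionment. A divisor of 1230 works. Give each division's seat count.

Alpha=2, Beta=2, Gamma=1, Delta=4, Epsilon=2, Zeta=4

With modified divisor 1230: modified quotas Alpha 1.802, Beta 1.597, Gamma 1.463, Delta 3.611, Epsilon 2.014, Zeta 4.367.
Rounding to the nearest integer: Alpha 2, Beta 2, Gamma 1, Delta 4, Epsilon 2, Zeta 4 (total 15).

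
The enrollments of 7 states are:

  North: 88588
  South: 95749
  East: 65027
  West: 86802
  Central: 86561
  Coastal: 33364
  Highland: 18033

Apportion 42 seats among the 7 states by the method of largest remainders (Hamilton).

North: 8, South: 8, East: 6, West: 8, Central: 8, Coastal: 3, Highland: 1

The standard divisor is 474124/42 ≈ 11288.667.
Standard quotas: North 7.8475, South 8.4819, East 5.7604, West 7.6893, Central 7.6680, Coastal 2.9555, Highland 1.5974.
Lower quotas: North 7, South 8, East 5, West 7, Central 7, Coastal 2, Highland 1 (sum 37, leaving 5 seats).
Remainders in descending order: Coastal 0.9555, North 0.8475, East 0.7604, West 0.6893, Central 0.6680, Highland 0.5974, South 0.4819.
Largest remainders: Coastal, North, East, West, Central receive the extra seats.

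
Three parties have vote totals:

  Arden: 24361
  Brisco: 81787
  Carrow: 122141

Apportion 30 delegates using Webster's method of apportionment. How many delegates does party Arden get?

Standard divisor 228289/30 ≈ 7609.633; standard quotas: Arden 3.201, Brisco 10.748, Carrow 16.051.
Rounding to the nearest integer gives Arden 3, Brisco 11, Carrow 16 — total 30, matching the house size, so no adjustment is needed.
Arden receives 3.

3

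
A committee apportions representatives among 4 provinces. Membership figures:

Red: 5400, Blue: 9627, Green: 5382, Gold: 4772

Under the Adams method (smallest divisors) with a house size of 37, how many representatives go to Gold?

Standard divisor 25181/37 ≈ 680.568; standard quotas: Red 7.935, Blue 14.146, Green 7.908, Gold 7.012.
Rounding up gives 8, 15, 8, 8 = 39 seats, so the divisor must be adjusted.
With modified divisor 700: modified quotas Red 7.714, Blue 13.753, Green 7.689, Gold 6.817.
Rounding up: Red 8, Blue 14, Green 8, Gold 7 (total 37).
Gold receives 7.

7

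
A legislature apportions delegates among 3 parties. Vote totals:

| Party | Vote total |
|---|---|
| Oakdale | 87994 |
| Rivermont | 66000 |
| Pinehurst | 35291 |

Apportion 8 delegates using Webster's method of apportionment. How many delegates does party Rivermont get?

Standard divisor 189285/8 ≈ 23660.625; standard quotas: Oakdale 3.719, Rivermont 2.789, Pinehurst 1.492.
Rounding to the nearest integer gives Oakdale 4, Rivermont 3, Pinehurst 1 — total 8, matching the house size, so no adjustment is needed.
Rivermont receives 3.

3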